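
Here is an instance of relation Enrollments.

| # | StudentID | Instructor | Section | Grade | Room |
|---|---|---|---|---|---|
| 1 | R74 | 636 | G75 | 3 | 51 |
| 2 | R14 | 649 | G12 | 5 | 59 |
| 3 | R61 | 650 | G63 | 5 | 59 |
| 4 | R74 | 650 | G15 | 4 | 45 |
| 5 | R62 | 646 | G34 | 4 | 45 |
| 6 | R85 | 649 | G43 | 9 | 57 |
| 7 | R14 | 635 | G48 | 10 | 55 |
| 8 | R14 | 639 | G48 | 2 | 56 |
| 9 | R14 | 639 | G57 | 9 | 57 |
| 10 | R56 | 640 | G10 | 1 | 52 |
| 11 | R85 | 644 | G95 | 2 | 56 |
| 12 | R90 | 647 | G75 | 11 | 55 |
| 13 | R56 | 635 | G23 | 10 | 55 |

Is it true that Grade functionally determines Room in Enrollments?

Grade=3: row 1 → Room = 51 ✓
Grade=5: rows 2, 3 → Room = 59, 59 ✓
Grade=4: rows 4, 5 → Room = 45, 45 ✓
Grade=9: rows 6, 9 → Room = 57, 57 ✓
Grade=10: rows 7, 13 → Room = 55, 55 ✓
Grade=2: rows 8, 11 → Room = 56, 56 ✓
Grade=1: row 10 → Room = 52 ✓
Grade=11: row 12 → Room = 55 ✓
Every Grade value is associated with a single Room value, so Grade → Room holds.

Yes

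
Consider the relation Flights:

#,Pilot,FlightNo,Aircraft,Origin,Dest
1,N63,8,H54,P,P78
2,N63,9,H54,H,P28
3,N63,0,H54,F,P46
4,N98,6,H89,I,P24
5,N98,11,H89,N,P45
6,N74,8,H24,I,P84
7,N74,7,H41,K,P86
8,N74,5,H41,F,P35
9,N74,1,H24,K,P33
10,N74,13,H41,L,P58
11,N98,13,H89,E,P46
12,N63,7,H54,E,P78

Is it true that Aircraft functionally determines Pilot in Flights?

Aircraft=H54: rows 1, 2, 3, 12 → Pilot = N63, N63, N63, N63 ✓
Aircraft=H89: rows 4, 5, 11 → Pilot = N98, N98, N98 ✓
Aircraft=H24: rows 6, 9 → Pilot = N74, N74 ✓
Aircraft=H41: rows 7, 8, 10 → Pilot = N74, N74, N74 ✓
Every Aircraft value is associated with a single Pilot value, so Aircraft → Pilot holds.

Yes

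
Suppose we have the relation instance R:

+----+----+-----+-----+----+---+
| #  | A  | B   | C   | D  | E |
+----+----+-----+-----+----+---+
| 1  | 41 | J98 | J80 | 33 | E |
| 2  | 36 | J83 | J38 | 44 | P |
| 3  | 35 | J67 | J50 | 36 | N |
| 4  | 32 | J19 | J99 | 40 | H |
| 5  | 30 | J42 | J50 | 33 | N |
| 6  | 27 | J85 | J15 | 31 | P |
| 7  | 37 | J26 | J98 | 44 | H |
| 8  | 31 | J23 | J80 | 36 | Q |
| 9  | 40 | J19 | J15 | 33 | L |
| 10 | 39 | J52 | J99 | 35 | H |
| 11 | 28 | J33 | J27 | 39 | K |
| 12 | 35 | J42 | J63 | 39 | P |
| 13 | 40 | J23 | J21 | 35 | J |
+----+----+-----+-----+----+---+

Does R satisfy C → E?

C=J80: rows 1, 8 → E takes values {E, Q} — violation
C=J38: row 2 → E = P ✓
C=J50: rows 3, 5 → E = N, N ✓
C=J99: rows 4, 10 → E = H, H ✓
C=J15: rows 6, 9 → E takes values {P, L} — violation
C=J98: row 7 → E = H ✓
C=J27: row 11 → E = K ✓
C=J63: row 12 → E = P ✓
C=J21: row 13 → E = J ✓
Two rows agree on C but differ on E, so C → E does not hold.

No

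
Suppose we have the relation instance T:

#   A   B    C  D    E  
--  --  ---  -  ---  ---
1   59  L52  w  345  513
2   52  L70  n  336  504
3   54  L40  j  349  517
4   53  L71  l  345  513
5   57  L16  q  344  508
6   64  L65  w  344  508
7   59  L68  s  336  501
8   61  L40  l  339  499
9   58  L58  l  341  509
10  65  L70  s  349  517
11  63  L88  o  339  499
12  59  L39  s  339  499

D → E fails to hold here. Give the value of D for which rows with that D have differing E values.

D=345: rows 1, 4 → E = 513, 513 ✓
D=336: rows 2, 7 → E takes values {504, 501} — violation
D=349: rows 3, 10 → E = 517, 517 ✓
D=344: rows 5, 6 → E = 508, 508 ✓
D=339: rows 8, 11, 12 → E = 499, 499, 499 ✓
D=341: row 9 → E = 509 ✓
The only D value with inconsistent E is D=336.

336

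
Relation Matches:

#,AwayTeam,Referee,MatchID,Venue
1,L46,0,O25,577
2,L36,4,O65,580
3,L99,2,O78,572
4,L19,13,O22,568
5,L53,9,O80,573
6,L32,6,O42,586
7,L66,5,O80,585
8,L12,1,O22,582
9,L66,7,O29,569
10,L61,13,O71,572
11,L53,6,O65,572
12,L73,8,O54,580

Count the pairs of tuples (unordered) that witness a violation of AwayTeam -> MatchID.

2

AwayTeam=L53: violating pairs (5,11) — 1 pair.
AwayTeam=L66: violating pairs (7,9) — 1 pair.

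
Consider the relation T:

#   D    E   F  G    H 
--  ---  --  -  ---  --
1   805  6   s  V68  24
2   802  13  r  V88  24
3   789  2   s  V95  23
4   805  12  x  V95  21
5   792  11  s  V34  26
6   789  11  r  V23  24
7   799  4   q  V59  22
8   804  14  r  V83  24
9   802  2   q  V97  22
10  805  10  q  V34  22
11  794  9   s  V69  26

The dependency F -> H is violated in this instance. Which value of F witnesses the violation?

F=s: rows 1, 3, 5, 11 → H takes values {24, 23, 26} — violation
F=r: rows 2, 6, 8 → H = 24, 24, 24 ✓
F=x: row 4 → H = 21 ✓
F=q: rows 7, 9, 10 → H = 22, 22, 22 ✓
The only F value with inconsistent H is F=s.

s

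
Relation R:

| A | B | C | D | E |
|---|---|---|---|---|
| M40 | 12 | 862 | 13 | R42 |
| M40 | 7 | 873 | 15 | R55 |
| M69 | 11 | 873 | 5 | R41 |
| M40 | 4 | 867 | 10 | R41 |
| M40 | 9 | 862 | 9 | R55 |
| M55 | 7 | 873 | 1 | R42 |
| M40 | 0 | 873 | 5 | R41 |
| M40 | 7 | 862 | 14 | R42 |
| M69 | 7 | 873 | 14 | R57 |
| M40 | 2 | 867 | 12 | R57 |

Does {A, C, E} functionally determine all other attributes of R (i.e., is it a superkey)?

No

Two distinct rows share (A=M40, C=862, E=R42), so {A, C, E} does not determine every attribute — not a superkey.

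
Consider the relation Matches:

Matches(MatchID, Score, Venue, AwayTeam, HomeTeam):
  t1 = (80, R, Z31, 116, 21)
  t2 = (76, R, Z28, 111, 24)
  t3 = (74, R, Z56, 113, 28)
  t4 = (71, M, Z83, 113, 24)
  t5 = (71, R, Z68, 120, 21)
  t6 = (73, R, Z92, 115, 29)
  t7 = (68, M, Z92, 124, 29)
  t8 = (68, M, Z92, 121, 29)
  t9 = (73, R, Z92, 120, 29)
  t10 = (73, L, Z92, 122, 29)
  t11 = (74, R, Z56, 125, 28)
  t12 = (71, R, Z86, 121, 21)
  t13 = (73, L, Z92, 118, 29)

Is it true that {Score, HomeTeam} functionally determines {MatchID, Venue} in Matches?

(Score=R, HomeTeam=21): rows 1, 5, 12 → {MatchID,Venue} takes values {(80, Z31), (71, Z68), (71, Z86)} — violation
(Score=R, HomeTeam=24): row 2 → {MatchID,Venue} = (76, Z28) ✓
(Score=R, HomeTeam=28): rows 3, 11 → {MatchID,Venue} = (74, Z56), (74, Z56) ✓
(Score=M, HomeTeam=24): row 4 → {MatchID,Venue} = (71, Z83) ✓
(Score=R, HomeTeam=29): rows 6, 9 → {MatchID,Venue} = (73, Z92), (73, Z92) ✓
(Score=M, HomeTeam=29): rows 7, 8 → {MatchID,Venue} = (68, Z92), (68, Z92) ✓
(Score=L, HomeTeam=29): rows 10, 13 → {MatchID,Venue} = (73, Z92), (73, Z92) ✓
Two rows agree on {Score, HomeTeam} but differ on {MatchID, Venue}, so {Score, HomeTeam} -> {MatchID, Venue} does not hold.

No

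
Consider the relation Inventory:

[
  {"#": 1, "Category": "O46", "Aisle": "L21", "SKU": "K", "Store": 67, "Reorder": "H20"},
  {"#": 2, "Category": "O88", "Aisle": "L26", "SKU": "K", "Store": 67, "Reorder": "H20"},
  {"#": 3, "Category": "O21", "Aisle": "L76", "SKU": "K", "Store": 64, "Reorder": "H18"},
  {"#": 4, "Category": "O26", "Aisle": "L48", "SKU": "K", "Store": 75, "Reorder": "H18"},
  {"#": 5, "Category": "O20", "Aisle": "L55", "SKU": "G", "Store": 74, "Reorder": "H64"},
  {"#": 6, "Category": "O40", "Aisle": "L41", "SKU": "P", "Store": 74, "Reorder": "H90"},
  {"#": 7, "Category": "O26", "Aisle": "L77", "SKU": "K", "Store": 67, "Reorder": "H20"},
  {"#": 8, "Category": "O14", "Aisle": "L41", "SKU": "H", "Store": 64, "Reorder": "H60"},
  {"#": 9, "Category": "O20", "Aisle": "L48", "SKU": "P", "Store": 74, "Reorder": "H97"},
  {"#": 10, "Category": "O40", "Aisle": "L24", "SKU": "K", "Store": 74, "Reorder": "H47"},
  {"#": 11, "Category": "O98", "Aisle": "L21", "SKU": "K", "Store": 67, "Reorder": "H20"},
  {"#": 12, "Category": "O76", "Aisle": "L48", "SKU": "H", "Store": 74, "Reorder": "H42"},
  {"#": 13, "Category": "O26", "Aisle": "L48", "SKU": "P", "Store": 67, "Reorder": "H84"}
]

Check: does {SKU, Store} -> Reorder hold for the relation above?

(SKU=K, Store=67): rows 1, 2, 7, 11 → Reorder = H20, H20, H20, H20 ✓
(SKU=K, Store=64): row 3 → Reorder = H18 ✓
(SKU=K, Store=75): row 4 → Reorder = H18 ✓
(SKU=G, Store=74): row 5 → Reorder = H64 ✓
(SKU=P, Store=74): rows 6, 9 → Reorder takes values {H90, H97} — violation
(SKU=H, Store=64): row 8 → Reorder = H60 ✓
(SKU=K, Store=74): row 10 → Reorder = H47 ✓
(SKU=H, Store=74): row 12 → Reorder = H42 ✓
(SKU=P, Store=67): row 13 → Reorder = H84 ✓
Two rows agree on {SKU, Store} but differ on Reorder, so {SKU, Store} -> Reorder does not hold.

No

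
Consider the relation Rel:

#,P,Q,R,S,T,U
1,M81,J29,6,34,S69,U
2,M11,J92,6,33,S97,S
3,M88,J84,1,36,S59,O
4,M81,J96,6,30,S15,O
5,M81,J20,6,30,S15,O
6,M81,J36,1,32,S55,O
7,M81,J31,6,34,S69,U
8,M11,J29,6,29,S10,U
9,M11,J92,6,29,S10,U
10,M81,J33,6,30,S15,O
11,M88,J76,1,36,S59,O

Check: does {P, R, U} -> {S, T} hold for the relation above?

(P=M81, R=6, U=U): rows 1, 7 → {S,T} = (34, S69), (34, S69) ✓
(P=M11, R=6, U=S): row 2 → {S,T} = (33, S97) ✓
(P=M88, R=1, U=O): rows 3, 11 → {S,T} = (36, S59), (36, S59) ✓
(P=M81, R=6, U=O): rows 4, 5, 10 → {S,T} = (30, S15), (30, S15), (30, S15) ✓
(P=M81, R=1, U=O): row 6 → {S,T} = (32, S55) ✓
(P=M11, R=6, U=U): rows 8, 9 → {S,T} = (29, S10), (29, S10) ✓
Every {P, R, U} value is associated with a single {S, T} value, so {P, R, U} -> {S, T} holds.

Yes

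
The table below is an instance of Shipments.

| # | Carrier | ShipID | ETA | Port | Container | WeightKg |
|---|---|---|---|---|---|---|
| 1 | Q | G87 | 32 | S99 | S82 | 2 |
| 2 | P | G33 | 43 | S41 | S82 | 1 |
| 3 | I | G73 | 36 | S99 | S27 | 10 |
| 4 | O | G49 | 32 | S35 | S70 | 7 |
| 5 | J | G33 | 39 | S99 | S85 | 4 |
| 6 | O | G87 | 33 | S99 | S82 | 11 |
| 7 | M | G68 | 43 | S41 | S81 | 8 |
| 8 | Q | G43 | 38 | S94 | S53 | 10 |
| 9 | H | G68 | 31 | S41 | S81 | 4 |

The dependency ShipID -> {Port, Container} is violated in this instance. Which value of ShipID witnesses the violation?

G33

ShipID=G87: rows 1, 6 → {Port,Container} = (S99, S82), (S99, S82) ✓
ShipID=G33: rows 2, 5 → {Port,Container} takes values {(S41, S82), (S99, S85)} — violation
ShipID=G73: row 3 → {Port,Container} = (S99, S27) ✓
ShipID=G49: row 4 → {Port,Container} = (S35, S70) ✓
ShipID=G68: rows 7, 9 → {Port,Container} = (S41, S81), (S41, S81) ✓
ShipID=G43: row 8 → {Port,Container} = (S94, S53) ✓
The only ShipID value with inconsistent RHS is ShipID=G33.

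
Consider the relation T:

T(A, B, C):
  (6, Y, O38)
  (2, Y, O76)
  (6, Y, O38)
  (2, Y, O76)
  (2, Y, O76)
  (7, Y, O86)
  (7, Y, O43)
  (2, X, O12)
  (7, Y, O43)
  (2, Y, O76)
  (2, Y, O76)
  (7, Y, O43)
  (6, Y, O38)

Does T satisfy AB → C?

(A=6, B=Y): 3 rows → C = O38, O38, O38 ✓
(A=2, B=Y): 5 rows → C = O76, O76, O76, O76, O76 ✓
(A=7, B=Y): 4 rows → C takes values {O86, O43} — violation
(A=2, B=X): 1 row → C = O12 ✓
Two rows agree on AB but differ on C, so AB → C does not hold.

No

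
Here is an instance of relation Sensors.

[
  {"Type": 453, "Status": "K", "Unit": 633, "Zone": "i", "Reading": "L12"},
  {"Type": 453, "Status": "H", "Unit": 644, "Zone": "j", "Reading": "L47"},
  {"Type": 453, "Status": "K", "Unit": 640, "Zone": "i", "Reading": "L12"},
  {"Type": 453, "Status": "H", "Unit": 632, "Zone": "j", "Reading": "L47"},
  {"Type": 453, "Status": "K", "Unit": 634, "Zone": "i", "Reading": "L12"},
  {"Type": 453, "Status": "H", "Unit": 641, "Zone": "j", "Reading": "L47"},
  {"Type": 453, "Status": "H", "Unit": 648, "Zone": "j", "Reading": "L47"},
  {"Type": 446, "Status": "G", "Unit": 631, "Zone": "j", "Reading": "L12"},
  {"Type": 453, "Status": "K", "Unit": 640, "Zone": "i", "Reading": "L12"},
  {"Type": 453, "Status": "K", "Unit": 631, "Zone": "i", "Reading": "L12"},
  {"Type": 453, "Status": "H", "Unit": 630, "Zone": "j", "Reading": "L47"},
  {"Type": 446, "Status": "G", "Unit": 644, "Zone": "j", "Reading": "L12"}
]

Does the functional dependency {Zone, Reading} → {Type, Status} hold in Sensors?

(Zone=i, Reading=L12): 5 rows → {Type,Status} = (453, K), (453, K), (453, K), (453, K), (453, K) ✓
(Zone=j, Reading=L47): 5 rows → {Type,Status} = (453, H), (453, H), (453, H), (453, H), (453, H) ✓
(Zone=j, Reading=L12): 2 rows → {Type,Status} = (446, G), (446, G) ✓
Every {Zone, Reading} value is associated with a single {Type, Status} value, so {Zone, Reading} → {Type, Status} holds.

Yes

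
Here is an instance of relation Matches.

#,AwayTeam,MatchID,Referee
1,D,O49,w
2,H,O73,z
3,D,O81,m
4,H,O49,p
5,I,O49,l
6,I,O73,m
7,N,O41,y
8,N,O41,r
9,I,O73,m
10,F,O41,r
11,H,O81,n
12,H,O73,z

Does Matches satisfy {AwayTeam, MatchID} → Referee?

No

(AwayTeam=D, MatchID=O49): row 1 → Referee = w ✓
(AwayTeam=H, MatchID=O73): rows 2, 12 → Referee = z, z ✓
(AwayTeam=D, MatchID=O81): row 3 → Referee = m ✓
(AwayTeam=H, MatchID=O49): row 4 → Referee = p ✓
(AwayTeam=I, MatchID=O49): row 5 → Referee = l ✓
(AwayTeam=I, MatchID=O73): rows 6, 9 → Referee = m, m ✓
(AwayTeam=N, MatchID=O41): rows 7, 8 → Referee takes values {y, r} — violation
(AwayTeam=F, MatchID=O41): row 10 → Referee = r ✓
(AwayTeam=H, MatchID=O81): row 11 → Referee = n ✓
Two rows agree on {AwayTeam, MatchID} but differ on Referee, so {AwayTeam, MatchID} → Referee does not hold.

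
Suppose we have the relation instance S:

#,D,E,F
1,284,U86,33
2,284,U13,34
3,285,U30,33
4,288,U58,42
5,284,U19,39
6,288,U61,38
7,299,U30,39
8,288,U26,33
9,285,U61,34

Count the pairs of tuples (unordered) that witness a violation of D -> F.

7

D=284: violating pairs (1,2), (1,5), (2,5) — 3 pairs.
D=285: violating pairs (3,9) — 1 pair.
D=288: violating pairs (4,6), (4,8), (6,8) — 3 pairs.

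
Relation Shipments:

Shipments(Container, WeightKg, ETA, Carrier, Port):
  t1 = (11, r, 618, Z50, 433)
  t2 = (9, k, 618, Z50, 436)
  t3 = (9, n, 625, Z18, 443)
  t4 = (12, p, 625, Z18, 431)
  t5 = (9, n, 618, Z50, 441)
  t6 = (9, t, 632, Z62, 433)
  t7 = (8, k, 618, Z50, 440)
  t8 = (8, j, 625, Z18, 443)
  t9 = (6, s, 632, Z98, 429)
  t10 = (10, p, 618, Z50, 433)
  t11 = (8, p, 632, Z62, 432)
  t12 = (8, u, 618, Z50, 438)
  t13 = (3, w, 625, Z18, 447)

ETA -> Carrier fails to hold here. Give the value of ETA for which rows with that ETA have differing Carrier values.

ETA=618: rows 1, 2, 5, 7, 10, 12 → Carrier = Z50, Z50, Z50, Z50, Z50, Z50 ✓
ETA=625: rows 3, 4, 8, 13 → Carrier = Z18, Z18, Z18, Z18 ✓
ETA=632: rows 6, 9, 11 → Carrier takes values {Z62, Z98} — violation
The only ETA value with inconsistent Carrier is ETA=632.

632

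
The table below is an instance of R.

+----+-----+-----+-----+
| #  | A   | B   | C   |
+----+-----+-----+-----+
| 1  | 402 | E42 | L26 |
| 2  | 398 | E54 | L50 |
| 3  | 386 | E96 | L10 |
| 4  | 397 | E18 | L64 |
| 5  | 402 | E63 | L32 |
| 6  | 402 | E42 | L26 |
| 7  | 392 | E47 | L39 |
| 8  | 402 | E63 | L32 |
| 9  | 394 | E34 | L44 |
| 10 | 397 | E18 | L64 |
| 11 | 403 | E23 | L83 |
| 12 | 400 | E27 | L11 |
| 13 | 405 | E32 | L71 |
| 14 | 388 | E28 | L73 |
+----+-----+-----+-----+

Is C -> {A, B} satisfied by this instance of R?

C=L26: rows 1, 6 → {A,B} = (402, E42), (402, E42) ✓
C=L50: row 2 → {A,B} = (398, E54) ✓
C=L10: row 3 → {A,B} = (386, E96) ✓
C=L64: rows 4, 10 → {A,B} = (397, E18), (397, E18) ✓
C=L32: rows 5, 8 → {A,B} = (402, E63), (402, E63) ✓
C=L39: row 7 → {A,B} = (392, E47) ✓
C=L44: row 9 → {A,B} = (394, E34) ✓
C=L83: row 11 → {A,B} = (403, E23) ✓
C=L11: row 12 → {A,B} = (400, E27) ✓
C=L71: row 13 → {A,B} = (405, E32) ✓
C=L73: row 14 → {A,B} = (388, E28) ✓
Every C value is associated with a single {A, B} value, so C -> {A, B} holds.

Yes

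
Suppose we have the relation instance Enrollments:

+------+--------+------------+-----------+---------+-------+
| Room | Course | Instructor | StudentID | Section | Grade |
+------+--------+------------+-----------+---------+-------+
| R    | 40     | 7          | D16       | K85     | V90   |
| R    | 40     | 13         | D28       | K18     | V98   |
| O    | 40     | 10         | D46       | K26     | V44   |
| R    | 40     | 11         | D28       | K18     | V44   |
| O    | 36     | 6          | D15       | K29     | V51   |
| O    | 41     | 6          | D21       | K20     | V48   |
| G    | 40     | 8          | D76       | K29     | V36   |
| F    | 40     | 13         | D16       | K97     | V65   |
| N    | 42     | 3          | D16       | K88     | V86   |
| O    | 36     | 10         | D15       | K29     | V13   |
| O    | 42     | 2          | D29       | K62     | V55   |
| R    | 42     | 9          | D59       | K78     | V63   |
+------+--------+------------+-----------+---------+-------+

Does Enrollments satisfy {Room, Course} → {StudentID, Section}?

(Room=R, Course=40): 3 rows → {StudentID,Section} takes values {(D16, K85), (D28, K18)} — violation
(Room=O, Course=40): 1 row → {StudentID,Section} = (D46, K26) ✓
(Room=O, Course=36): 2 rows → {StudentID,Section} = (D15, K29), (D15, K29) ✓
(Room=O, Course=41): 1 row → {StudentID,Section} = (D21, K20) ✓
(Room=G, Course=40): 1 row → {StudentID,Section} = (D76, K29) ✓
(Room=F, Course=40): 1 row → {StudentID,Section} = (D16, K97) ✓
(Room=N, Course=42): 1 row → {StudentID,Section} = (D16, K88) ✓
(Room=O, Course=42): 1 row → {StudentID,Section} = (D29, K62) ✓
(Room=R, Course=42): 1 row → {StudentID,Section} = (D59, K78) ✓
Two rows agree on {Room, Course} but differ on {StudentID, Section}, so {Room, Course} → {StudentID, Section} does not hold.

No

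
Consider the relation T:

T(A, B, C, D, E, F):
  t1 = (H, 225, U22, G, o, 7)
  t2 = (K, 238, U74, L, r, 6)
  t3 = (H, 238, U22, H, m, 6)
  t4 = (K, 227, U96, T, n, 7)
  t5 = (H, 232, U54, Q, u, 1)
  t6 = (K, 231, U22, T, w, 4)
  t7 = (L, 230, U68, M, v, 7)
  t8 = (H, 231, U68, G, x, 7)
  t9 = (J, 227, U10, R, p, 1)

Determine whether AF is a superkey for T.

No

Rows 1 and 8 have the same AF value (A=H, F=7) but are distinct tuples, so AF does not determine every attribute — not a superkey.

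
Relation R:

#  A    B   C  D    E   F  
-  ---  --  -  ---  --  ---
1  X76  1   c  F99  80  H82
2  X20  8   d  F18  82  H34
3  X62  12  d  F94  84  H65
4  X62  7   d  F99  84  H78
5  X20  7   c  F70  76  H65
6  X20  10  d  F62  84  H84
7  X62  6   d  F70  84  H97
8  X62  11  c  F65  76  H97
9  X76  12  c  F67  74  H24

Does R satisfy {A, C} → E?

(A=X76, C=c): rows 1, 9 → E takes values {80, 74} — violation
(A=X20, C=d): rows 2, 6 → E takes values {82, 84} — violation
(A=X62, C=d): rows 3, 4, 7 → E = 84, 84, 84 ✓
(A=X20, C=c): row 5 → E = 76 ✓
(A=X62, C=c): row 8 → E = 76 ✓
Two rows agree on {A, C} but differ on E, so {A, C} → E does not hold.

No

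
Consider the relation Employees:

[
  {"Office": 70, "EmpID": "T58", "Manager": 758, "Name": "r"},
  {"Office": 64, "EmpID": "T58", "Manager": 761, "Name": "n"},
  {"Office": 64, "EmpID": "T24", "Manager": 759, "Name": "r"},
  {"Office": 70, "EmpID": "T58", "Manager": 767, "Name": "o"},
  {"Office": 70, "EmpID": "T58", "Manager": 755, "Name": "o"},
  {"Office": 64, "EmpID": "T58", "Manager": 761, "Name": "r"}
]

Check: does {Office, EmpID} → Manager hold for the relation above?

(Office=70, EmpID=T58): 3 rows → Manager takes values {758, 767, 755} — violation
(Office=64, EmpID=T58): 2 rows → Manager = 761, 761 ✓
(Office=64, EmpID=T24): 1 row → Manager = 759 ✓
Two rows agree on {Office, EmpID} but differ on Manager, so {Office, EmpID} → Manager does not hold.

No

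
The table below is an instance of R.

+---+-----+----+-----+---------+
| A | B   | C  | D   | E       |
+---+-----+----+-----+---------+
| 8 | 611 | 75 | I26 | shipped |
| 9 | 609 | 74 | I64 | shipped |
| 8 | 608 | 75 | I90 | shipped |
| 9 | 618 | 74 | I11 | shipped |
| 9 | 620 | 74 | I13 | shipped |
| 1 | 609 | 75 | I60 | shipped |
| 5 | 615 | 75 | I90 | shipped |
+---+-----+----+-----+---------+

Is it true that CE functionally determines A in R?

No

(C=75, E=shipped): 4 rows → A takes values {8, 1, 5} — violation
(C=74, E=shipped): 3 rows → A = 9, 9, 9 ✓
Two rows agree on CE but differ on A, so CE → A does not hold.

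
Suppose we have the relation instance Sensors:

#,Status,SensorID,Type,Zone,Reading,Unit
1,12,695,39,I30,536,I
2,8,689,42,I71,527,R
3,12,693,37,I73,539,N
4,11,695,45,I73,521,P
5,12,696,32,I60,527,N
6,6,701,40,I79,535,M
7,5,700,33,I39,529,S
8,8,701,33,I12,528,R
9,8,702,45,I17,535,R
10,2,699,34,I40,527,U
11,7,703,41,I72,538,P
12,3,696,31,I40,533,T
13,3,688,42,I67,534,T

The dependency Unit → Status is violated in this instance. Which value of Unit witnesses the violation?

Unit=I: row 1 → Status = 12 ✓
Unit=R: rows 2, 8, 9 → Status = 8, 8, 8 ✓
Unit=N: rows 3, 5 → Status = 12, 12 ✓
Unit=P: rows 4, 11 → Status takes values {11, 7} — violation
Unit=M: row 6 → Status = 6 ✓
Unit=S: row 7 → Status = 5 ✓
Unit=U: row 10 → Status = 2 ✓
Unit=T: rows 12, 13 → Status = 3, 3 ✓
The only Unit value with inconsistent Status is Unit=P.

P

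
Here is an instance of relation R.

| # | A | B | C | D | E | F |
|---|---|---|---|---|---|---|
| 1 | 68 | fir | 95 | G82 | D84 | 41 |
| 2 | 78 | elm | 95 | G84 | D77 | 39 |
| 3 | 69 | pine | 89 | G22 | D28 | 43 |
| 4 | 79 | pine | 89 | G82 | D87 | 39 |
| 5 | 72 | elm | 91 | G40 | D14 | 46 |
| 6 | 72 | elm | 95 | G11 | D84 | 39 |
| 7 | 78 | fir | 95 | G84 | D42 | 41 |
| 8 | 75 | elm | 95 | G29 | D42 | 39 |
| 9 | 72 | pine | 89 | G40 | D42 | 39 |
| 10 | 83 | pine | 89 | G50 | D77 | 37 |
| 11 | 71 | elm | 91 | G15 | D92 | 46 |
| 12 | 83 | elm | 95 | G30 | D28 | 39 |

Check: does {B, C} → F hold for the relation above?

(B=fir, C=95): rows 1, 7 → F = 41, 41 ✓
(B=elm, C=95): rows 2, 6, 8, 12 → F = 39, 39, 39, 39 ✓
(B=pine, C=89): rows 3, 4, 9, 10 → F takes values {43, 39, 37} — violation
(B=elm, C=91): rows 5, 11 → F = 46, 46 ✓
Two rows agree on {B, C} but differ on F, so {B, C} → F does not hold.

No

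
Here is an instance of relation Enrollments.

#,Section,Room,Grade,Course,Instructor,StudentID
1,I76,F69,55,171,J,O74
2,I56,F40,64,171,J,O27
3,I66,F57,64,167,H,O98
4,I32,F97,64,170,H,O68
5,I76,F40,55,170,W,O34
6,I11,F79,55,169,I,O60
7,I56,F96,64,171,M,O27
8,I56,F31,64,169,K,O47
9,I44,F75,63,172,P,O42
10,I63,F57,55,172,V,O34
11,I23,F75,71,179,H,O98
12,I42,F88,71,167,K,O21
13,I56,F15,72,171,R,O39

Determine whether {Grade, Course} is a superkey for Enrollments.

No

Rows 2 and 7 have the same {Grade, Course} value (Grade=64, Course=171) but are distinct tuples, so {Grade, Course} does not determine every attribute — not a superkey.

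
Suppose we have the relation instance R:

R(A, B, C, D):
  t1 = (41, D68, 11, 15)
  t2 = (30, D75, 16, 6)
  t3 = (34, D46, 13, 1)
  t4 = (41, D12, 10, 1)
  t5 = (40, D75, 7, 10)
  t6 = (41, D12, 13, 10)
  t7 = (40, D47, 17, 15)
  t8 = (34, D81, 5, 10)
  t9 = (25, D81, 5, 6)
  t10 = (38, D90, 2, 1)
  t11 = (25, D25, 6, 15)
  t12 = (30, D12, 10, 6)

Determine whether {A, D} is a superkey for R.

Rows 2 and 12 have the same {A, D} value (A=30, D=6) but are distinct tuples, so {A, D} does not determine every attribute — not a superkey.

No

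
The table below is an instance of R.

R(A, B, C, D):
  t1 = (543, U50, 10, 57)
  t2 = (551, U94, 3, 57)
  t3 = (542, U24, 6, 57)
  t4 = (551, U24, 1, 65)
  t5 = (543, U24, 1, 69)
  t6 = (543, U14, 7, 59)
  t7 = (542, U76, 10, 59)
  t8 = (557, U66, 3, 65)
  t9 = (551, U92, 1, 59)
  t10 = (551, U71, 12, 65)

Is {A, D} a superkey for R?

Rows 4 and 10 have the same {A, D} value (A=551, D=65) but are distinct tuples, so {A, D} does not determine every attribute — not a superkey.

No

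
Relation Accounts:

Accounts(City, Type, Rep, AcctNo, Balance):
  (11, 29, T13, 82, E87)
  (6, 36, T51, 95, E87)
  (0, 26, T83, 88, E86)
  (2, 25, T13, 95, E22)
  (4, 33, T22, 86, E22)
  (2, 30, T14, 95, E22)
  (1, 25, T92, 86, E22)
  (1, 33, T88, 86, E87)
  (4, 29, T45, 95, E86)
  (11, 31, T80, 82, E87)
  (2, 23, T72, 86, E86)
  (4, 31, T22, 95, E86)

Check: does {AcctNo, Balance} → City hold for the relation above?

(AcctNo=82, Balance=E87): 2 rows → City = 11, 11 ✓
(AcctNo=95, Balance=E87): 1 row → City = 6 ✓
(AcctNo=88, Balance=E86): 1 row → City = 0 ✓
(AcctNo=95, Balance=E22): 2 rows → City = 2, 2 ✓
(AcctNo=86, Balance=E22): 2 rows → City takes values {4, 1} — violation
(AcctNo=86, Balance=E87): 1 row → City = 1 ✓
(AcctNo=95, Balance=E86): 2 rows → City = 4, 4 ✓
(AcctNo=86, Balance=E86): 1 row → City = 2 ✓
Two rows agree on {AcctNo, Balance} but differ on City, so {AcctNo, Balance} → City does not hold.

No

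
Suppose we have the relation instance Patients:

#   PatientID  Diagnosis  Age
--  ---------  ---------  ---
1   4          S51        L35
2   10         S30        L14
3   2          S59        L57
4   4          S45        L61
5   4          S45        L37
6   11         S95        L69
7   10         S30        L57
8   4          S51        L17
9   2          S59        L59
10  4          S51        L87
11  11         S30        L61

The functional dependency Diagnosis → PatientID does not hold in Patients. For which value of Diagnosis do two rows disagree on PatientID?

Diagnosis=S51: rows 1, 8, 10 → PatientID = 4, 4, 4 ✓
Diagnosis=S30: rows 2, 7, 11 → PatientID takes values {10, 11} — violation
Diagnosis=S59: rows 3, 9 → PatientID = 2, 2 ✓
Diagnosis=S45: rows 4, 5 → PatientID = 4, 4 ✓
Diagnosis=S95: row 6 → PatientID = 11 ✓
The only Diagnosis value with inconsistent PatientID is Diagnosis=S30.

S30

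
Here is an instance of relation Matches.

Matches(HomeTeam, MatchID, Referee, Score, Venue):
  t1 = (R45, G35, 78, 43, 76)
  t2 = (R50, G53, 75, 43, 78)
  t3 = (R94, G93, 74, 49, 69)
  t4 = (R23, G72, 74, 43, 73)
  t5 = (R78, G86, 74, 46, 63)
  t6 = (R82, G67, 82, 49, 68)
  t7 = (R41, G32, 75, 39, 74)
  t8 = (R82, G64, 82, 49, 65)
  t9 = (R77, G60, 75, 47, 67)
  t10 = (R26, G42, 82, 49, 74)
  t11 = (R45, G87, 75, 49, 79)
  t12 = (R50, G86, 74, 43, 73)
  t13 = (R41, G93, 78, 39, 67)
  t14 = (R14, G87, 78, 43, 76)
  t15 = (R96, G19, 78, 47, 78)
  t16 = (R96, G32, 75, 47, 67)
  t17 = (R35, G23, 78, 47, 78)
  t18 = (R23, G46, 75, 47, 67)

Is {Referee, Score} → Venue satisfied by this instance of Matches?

No

(Referee=78, Score=43): rows 1, 14 → Venue = 76, 76 ✓
(Referee=75, Score=43): row 2 → Venue = 78 ✓
(Referee=74, Score=49): row 3 → Venue = 69 ✓
(Referee=74, Score=43): rows 4, 12 → Venue = 73, 73 ✓
(Referee=74, Score=46): row 5 → Venue = 63 ✓
(Referee=82, Score=49): rows 6, 8, 10 → Venue takes values {68, 65, 74} — violation
(Referee=75, Score=39): row 7 → Venue = 74 ✓
(Referee=75, Score=47): rows 9, 16, 18 → Venue = 67, 67, 67 ✓
(Referee=75, Score=49): row 11 → Venue = 79 ✓
(Referee=78, Score=39): row 13 → Venue = 67 ✓
(Referee=78, Score=47): rows 15, 17 → Venue = 78, 78 ✓
Two rows agree on {Referee, Score} but differ on Venue, so {Referee, Score} → Venue does not hold.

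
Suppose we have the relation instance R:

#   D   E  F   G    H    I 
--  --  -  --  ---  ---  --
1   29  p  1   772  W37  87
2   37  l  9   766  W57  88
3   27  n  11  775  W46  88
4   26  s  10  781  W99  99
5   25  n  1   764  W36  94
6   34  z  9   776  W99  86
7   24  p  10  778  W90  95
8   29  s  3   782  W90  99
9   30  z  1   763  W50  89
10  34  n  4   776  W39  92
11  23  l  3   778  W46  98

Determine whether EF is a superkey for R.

All 11 rows have distinct EF values, so EF → (all attributes) holds and EF is a superkey.

Yes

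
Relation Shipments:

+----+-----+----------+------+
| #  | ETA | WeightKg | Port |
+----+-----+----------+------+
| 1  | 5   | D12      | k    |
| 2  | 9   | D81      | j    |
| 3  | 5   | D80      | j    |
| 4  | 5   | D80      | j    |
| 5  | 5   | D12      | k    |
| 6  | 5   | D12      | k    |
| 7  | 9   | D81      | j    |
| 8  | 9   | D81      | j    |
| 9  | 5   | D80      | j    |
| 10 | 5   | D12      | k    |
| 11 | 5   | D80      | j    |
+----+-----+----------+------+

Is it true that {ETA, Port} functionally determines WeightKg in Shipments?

Yes

(ETA=5, Port=k): rows 1, 5, 6, 10 → WeightKg = D12, D12, D12, D12 ✓
(ETA=9, Port=j): rows 2, 7, 8 → WeightKg = D81, D81, D81 ✓
(ETA=5, Port=j): rows 3, 4, 9, 11 → WeightKg = D80, D80, D80, D80 ✓
Every {ETA, Port} value is associated with a single WeightKg value, so {ETA, Port} -> WeightKg holds.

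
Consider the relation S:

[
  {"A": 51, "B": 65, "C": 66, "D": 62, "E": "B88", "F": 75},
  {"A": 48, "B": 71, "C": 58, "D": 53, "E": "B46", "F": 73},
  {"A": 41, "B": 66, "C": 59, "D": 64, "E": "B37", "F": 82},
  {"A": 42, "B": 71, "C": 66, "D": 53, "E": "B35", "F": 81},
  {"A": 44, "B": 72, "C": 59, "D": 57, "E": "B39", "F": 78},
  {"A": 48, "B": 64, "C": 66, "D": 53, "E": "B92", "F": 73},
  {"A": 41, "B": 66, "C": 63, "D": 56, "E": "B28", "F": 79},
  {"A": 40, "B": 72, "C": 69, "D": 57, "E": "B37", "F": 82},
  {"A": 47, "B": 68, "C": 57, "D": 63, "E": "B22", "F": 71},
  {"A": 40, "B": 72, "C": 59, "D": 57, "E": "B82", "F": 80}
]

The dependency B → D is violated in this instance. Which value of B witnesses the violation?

66

B=65: 1 row → D = 62 ✓
B=71: 2 rows → D = 53, 53 ✓
B=66: 2 rows → D takes values {64, 56} — violation
B=72: 3 rows → D = 57, 57, 57 ✓
B=64: 1 row → D = 53 ✓
B=68: 1 row → D = 63 ✓
The only B value with inconsistent D is B=66.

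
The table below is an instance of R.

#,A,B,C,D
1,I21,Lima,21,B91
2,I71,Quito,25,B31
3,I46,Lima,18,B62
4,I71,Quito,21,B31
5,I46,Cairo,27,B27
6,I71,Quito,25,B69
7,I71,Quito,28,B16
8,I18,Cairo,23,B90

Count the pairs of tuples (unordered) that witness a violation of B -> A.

B=Lima: violating pairs (1,3) — 1 pair.
B=Quito: all 4 rows agree on A — 0 pairs.
B=Cairo: violating pairs (5,8) — 1 pair.

2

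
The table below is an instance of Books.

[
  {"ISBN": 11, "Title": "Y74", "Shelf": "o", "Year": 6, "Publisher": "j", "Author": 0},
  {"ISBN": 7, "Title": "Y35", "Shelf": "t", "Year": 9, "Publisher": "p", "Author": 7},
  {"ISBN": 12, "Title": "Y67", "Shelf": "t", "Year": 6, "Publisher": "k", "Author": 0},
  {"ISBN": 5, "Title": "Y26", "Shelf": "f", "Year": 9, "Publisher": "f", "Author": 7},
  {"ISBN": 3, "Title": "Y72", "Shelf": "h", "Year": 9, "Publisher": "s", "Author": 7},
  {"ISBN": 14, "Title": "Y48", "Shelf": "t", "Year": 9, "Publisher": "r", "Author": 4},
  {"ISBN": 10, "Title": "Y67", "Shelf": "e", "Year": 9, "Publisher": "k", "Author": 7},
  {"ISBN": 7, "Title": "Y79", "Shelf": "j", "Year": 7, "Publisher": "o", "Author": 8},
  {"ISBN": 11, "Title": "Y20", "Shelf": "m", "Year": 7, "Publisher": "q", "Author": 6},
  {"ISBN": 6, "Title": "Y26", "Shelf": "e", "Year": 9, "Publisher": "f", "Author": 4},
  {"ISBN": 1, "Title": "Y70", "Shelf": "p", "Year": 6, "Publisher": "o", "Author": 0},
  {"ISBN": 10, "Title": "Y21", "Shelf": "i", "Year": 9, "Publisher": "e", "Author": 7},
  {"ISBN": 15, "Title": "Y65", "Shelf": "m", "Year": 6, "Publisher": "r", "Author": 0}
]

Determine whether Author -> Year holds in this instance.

Author=0: 4 rows → Year = 6, 6, 6, 6 ✓
Author=7: 5 rows → Year = 9, 9, 9, 9, 9 ✓
Author=4: 2 rows → Year = 9, 9 ✓
Author=8: 1 row → Year = 7 ✓
Author=6: 1 row → Year = 7 ✓
Every Author value is associated with a single Year value, so Author -> Year holds.

Yes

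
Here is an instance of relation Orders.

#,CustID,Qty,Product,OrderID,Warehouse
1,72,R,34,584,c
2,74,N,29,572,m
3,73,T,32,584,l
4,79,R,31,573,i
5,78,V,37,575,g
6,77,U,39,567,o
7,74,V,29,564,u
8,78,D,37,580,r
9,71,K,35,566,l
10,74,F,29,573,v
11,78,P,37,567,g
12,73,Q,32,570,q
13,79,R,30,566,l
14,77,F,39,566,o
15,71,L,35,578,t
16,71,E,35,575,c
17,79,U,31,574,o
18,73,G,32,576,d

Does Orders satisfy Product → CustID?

Yes

Product=34: row 1 → CustID = 72 ✓
Product=29: rows 2, 7, 10 → CustID = 74, 74, 74 ✓
Product=32: rows 3, 12, 18 → CustID = 73, 73, 73 ✓
Product=31: rows 4, 17 → CustID = 79, 79 ✓
Product=37: rows 5, 8, 11 → CustID = 78, 78, 78 ✓
Product=39: rows 6, 14 → CustID = 77, 77 ✓
Product=35: rows 9, 15, 16 → CustID = 71, 71, 71 ✓
Product=30: row 13 → CustID = 79 ✓
Every Product value is associated with a single CustID value, so Product → CustID holds.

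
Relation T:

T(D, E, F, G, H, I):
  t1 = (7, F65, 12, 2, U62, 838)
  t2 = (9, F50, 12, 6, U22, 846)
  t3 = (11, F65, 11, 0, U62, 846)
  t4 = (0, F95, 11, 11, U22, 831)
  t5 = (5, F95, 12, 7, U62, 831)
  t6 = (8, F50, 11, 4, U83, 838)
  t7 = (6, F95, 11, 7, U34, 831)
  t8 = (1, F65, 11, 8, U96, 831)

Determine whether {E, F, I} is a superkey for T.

No

Rows 4 and 7 have the same {E, F, I} value (E=F95, F=11, I=831) but are distinct tuples, so {E, F, I} does not determine every attribute — not a superkey.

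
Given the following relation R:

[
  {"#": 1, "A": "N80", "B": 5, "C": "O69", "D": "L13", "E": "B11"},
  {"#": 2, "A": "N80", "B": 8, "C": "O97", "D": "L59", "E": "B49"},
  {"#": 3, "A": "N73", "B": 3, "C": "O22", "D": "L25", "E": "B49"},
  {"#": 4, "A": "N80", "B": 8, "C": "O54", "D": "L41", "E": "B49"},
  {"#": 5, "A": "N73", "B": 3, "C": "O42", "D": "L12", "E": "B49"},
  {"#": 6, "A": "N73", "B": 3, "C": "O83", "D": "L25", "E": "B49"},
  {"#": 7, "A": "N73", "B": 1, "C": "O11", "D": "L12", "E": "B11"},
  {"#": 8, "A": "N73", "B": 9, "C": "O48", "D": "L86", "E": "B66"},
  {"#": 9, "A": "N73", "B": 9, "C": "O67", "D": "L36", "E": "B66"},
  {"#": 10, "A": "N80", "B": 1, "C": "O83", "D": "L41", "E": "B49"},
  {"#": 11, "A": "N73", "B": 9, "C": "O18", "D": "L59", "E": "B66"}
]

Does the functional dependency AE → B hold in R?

(A=N80, E=B11): row 1 → B = 5 ✓
(A=N80, E=B49): rows 2, 4, 10 → B takes values {8, 1} — violation
(A=N73, E=B49): rows 3, 5, 6 → B = 3, 3, 3 ✓
(A=N73, E=B11): row 7 → B = 1 ✓
(A=N73, E=B66): rows 8, 9, 11 → B = 9, 9, 9 ✓
Two rows agree on AE but differ on B, so AE → B does not hold.

No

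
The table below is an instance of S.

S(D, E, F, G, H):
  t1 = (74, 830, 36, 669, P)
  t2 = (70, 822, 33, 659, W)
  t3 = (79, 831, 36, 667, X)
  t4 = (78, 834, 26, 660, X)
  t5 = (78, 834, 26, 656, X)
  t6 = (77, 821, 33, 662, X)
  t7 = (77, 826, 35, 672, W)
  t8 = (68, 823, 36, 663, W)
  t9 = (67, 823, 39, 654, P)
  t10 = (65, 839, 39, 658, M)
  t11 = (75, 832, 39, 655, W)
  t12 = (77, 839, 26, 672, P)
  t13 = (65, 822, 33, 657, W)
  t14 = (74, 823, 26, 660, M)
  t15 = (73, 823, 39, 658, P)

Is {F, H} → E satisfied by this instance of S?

(F=36, H=P): row 1 → E = 830 ✓
(F=33, H=W): rows 2, 13 → E = 822, 822 ✓
(F=36, H=X): row 3 → E = 831 ✓
(F=26, H=X): rows 4, 5 → E = 834, 834 ✓
(F=33, H=X): row 6 → E = 821 ✓
(F=35, H=W): row 7 → E = 826 ✓
(F=36, H=W): row 8 → E = 823 ✓
(F=39, H=P): rows 9, 15 → E = 823, 823 ✓
(F=39, H=M): row 10 → E = 839 ✓
(F=39, H=W): row 11 → E = 832 ✓
(F=26, H=P): row 12 → E = 839 ✓
(F=26, H=M): row 14 → E = 823 ✓
Every {F, H} value is associated with a single E value, so {F, H} → E holds.

Yes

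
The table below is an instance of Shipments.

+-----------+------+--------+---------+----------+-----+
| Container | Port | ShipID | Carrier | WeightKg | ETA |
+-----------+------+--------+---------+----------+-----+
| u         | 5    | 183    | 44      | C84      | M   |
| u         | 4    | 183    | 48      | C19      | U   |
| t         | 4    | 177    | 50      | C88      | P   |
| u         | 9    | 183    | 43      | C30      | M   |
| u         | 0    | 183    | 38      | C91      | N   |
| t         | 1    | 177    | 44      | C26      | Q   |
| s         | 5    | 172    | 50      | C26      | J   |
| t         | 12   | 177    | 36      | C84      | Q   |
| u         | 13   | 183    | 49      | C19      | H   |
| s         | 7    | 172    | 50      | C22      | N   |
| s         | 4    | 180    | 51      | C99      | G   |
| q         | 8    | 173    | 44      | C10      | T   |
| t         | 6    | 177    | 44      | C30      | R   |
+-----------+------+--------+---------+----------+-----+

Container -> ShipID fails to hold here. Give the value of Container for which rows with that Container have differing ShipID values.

s

Container=u: 5 rows → ShipID = 183, 183, 183, 183, 183 ✓
Container=t: 4 rows → ShipID = 177, 177, 177, 177 ✓
Container=s: 3 rows → ShipID takes values {172, 180} — violation
Container=q: 1 row → ShipID = 173 ✓
The only Container value with inconsistent ShipID is Container=s.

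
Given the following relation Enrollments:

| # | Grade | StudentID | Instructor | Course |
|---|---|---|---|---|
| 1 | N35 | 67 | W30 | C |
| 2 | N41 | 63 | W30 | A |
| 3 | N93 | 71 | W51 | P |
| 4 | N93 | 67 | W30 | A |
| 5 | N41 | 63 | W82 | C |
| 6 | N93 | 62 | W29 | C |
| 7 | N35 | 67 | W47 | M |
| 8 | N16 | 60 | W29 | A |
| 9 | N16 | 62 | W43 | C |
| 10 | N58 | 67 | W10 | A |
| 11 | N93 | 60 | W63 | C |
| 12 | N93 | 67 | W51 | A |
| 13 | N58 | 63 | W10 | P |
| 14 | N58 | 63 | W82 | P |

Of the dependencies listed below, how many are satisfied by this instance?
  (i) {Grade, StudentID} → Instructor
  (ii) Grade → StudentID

0

(i) {Grade, StudentID} → Instructor: (Grade=N35, StudentID=67): rows 1, 7 → Instructor takes values {W30, W47} — violation; (Grade=N41, StudentID=63): rows 2, 5 → Instructor takes values {W30, W82} — violation; (Grade=N93, StudentID=67): rows 4, 12 → Instructor takes values {W30, W51} — violation; (Grade=N58, StudentID=63): rows 13, 14 → Instructor takes values {W10, W82} — violation — fails.
(ii) Grade → StudentID: Grade=N93: rows 3, 4, 6, 11, 12 → StudentID takes values {71, 67, 62, 60} — violation; Grade=N16: rows 8, 9 → StudentID takes values {60, 62} — violation; Grade=N58: rows 10, 13, 14 → StudentID takes values {67, 63} — violation — fails.
None of the 2 dependencies hold.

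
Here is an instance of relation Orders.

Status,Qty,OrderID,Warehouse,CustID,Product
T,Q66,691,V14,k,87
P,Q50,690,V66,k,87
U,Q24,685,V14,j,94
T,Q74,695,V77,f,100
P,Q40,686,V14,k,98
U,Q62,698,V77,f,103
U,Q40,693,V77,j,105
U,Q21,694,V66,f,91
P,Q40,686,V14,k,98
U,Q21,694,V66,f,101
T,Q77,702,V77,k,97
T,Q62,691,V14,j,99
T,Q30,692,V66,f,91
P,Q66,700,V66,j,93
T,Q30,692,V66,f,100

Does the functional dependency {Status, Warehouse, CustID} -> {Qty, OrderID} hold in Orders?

(Status=T, Warehouse=V14, CustID=k): 1 row → {Qty,OrderID} = (Q66, 691) ✓
(Status=P, Warehouse=V66, CustID=k): 1 row → {Qty,OrderID} = (Q50, 690) ✓
(Status=U, Warehouse=V14, CustID=j): 1 row → {Qty,OrderID} = (Q24, 685) ✓
(Status=T, Warehouse=V77, CustID=f): 1 row → {Qty,OrderID} = (Q74, 695) ✓
(Status=P, Warehouse=V14, CustID=k): 2 rows → {Qty,OrderID} = (Q40, 686), (Q40, 686) ✓
(Status=U, Warehouse=V77, CustID=f): 1 row → {Qty,OrderID} = (Q62, 698) ✓
(Status=U, Warehouse=V77, CustID=j): 1 row → {Qty,OrderID} = (Q40, 693) ✓
(Status=U, Warehouse=V66, CustID=f): 2 rows → {Qty,OrderID} = (Q21, 694), (Q21, 694) ✓
(Status=T, Warehouse=V77, CustID=k): 1 row → {Qty,OrderID} = (Q77, 702) ✓
(Status=T, Warehouse=V14, CustID=j): 1 row → {Qty,OrderID} = (Q62, 691) ✓
(Status=T, Warehouse=V66, CustID=f): 2 rows → {Qty,OrderID} = (Q30, 692), (Q30, 692) ✓
(Status=P, Warehouse=V66, CustID=j): 1 row → {Qty,OrderID} = (Q66, 700) ✓
Every {Status, Warehouse, CustID} value is associated with a single {Qty, OrderID} value, so {Status, Warehouse, CustID} -> {Qty, OrderID} holds.

Yes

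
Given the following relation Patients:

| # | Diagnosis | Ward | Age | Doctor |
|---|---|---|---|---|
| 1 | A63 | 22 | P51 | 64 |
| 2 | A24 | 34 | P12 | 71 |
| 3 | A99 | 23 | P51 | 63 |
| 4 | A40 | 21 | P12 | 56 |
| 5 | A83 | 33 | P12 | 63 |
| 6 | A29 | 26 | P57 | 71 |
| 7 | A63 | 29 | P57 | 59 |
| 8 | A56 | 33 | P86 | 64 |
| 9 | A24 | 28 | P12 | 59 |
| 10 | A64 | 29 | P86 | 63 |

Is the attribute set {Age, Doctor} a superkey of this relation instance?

Yes

All 10 rows have distinct {Age, Doctor} values, so {Age, Doctor} → (all attributes) holds and {Age, Doctor} is a superkey.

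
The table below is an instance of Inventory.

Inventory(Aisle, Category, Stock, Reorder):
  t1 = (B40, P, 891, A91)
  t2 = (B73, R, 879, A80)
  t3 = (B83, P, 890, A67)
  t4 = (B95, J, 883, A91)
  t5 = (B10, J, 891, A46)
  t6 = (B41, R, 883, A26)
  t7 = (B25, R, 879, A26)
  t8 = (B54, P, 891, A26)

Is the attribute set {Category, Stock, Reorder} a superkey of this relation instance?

Yes

All 8 rows have distinct {Category, Stock, Reorder} values, so {Category, Stock, Reorder} → (all attributes) holds and {Category, Stock, Reorder} is a superkey.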